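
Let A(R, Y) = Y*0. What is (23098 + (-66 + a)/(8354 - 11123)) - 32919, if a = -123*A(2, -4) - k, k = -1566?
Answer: -9065283/923 ≈ -9821.5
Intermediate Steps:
A(R, Y) = 0
a = 1566 (a = -123*0 - 1*(-1566) = 0 + 1566 = 1566)
(23098 + (-66 + a)/(8354 - 11123)) - 32919 = (23098 + (-66 + 1566)/(8354 - 11123)) - 32919 = (23098 + 1500/(-2769)) - 32919 = (23098 + 1500*(-1/2769)) - 32919 = (23098 - 500/923) - 32919 = 21318954/923 - 32919 = -9065283/923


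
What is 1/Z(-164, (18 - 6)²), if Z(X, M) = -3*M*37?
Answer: -1/15984 ≈ -6.2563e-5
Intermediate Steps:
Z(X, M) = -111*M
1/Z(-164, (18 - 6)²) = 1/(-111*(18 - 6)²) = 1/(-111*12²) = 1/(-111*144) = 1/(-15984) = -1/15984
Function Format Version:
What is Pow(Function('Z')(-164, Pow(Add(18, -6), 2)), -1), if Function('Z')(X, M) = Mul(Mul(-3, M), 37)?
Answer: Rational(-1, 15984) ≈ -6.2563e-5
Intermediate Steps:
Function('Z')(X, M) = Mul(-111, M)
Pow(Function('Z')(-164, Pow(Add(18, -6), 2)), -1) = Pow(Mul(-111, Pow(Add(18, -6), 2)), -1) = Pow(Mul(-111, Pow(12, 2)), -1) = Pow(Mul(-111, 144), -1) = Pow(-15984, -1) = Rational(-1, 15984)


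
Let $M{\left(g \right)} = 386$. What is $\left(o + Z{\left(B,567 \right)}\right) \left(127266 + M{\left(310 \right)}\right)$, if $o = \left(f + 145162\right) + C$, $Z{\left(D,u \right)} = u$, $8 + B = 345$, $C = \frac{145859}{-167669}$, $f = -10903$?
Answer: $\frac{2885700439912220}{167669} \approx 1.7211 \cdot 10^{10}$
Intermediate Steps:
$C = - \frac{145859}{167669}$ ($C = 145859 \left(- \frac{1}{167669}\right) = - \frac{145859}{167669} \approx -0.86992$)
$B = 337$ ($B = -8 + 345 = 337$)
$o = \frac{22510926412}{167669}$ ($o = \left(-10903 + 145162\right) - \frac{145859}{167669} = 134259 - \frac{145859}{167669} = \frac{22510926412}{167669} \approx 1.3426 \cdot 10^{5}$)
$\left(o + Z{\left(B,567 \right)}\right) \left(127266 + M{\left(310 \right)}\right) = \left(\frac{22510926412}{167669} + 567\right) \left(127266 + 386\right) = \frac{22605994735}{167669} \cdot 127652 = \frac{2885700439912220}{167669}$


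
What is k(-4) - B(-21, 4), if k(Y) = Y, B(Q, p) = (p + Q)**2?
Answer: -293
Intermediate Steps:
B(Q, p) = (Q + p)**2
k(-4) - B(-21, 4) = -4 - (-21 + 4)**2 = -4 - 1*(-17)**2 = -4 - 1*289 = -4 - 289 = -293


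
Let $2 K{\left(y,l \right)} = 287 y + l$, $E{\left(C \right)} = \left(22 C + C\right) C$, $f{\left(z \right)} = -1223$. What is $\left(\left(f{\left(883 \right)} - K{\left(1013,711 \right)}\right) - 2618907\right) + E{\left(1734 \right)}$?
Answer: $66389537$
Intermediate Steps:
$E{\left(C \right)} = 23 C^{2}$ ($E{\left(C \right)} = 23 C C = 23 C^{2}$)
$K{\left(y,l \right)} = \frac{l}{2} + \frac{287 y}{2}$ ($K{\left(y,l \right)} = \frac{287 y + l}{2} = \frac{l + 287 y}{2} = \frac{l}{2} + \frac{287 y}{2}$)
$\left(\left(f{\left(883 \right)} - K{\left(1013,711 \right)}\right) - 2618907\right) + E{\left(1734 \right)} = \left(\left(-1223 - \left(\frac{1}{2} \cdot 711 + \frac{287}{2} \cdot 1013\right)\right) - 2618907\right) + 23 \cdot 1734^{2} = \left(\left(-1223 - \left(\frac{711}{2} + \frac{290731}{2}\right)\right) - 2618907\right) + 23 \cdot 3006756 = \left(\left(-1223 - 145721\right) - 2618907\right) + 69155388 = \left(-146944 - 2618907\right) + 69155388 = -2765851 + 69155388 = 66389537$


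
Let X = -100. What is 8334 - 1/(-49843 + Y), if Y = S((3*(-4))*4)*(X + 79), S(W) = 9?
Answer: 416966689/50032 ≈ 8334.0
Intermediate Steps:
Y = -189 (Y = 9*(-100 + 79) = 9*(-21) = -189)
8334 - 1/(-49843 + Y) = 8334 - 1/(-49843 - 189) = 8334 - 1/(-50032) = 8334 - 1*(-1/50032) = 8334 + 1/50032 = 416966689/50032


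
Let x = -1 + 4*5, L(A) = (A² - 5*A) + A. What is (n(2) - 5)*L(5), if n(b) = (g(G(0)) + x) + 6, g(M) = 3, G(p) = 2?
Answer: 115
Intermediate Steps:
L(A) = A² - 4*A
x = 19 (x = -1 + 20 = 19)
n(b) = 28 (n(b) = (3 + 19) + 6 = 22 + 6 = 28)
(n(2) - 5)*L(5) = (28 - 5)*(5*(-4 + 5)) = 23*(5*1) = 23*5 = 115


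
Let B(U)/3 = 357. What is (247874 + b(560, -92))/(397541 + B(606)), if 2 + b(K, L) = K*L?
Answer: 49088/99653 ≈ 0.49259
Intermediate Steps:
b(K, L) = -2 + K*L
B(U) = 1071 (B(U) = 3*357 = 1071)
(247874 + b(560, -92))/(397541 + B(606)) = (247874 + (-2 + 560*(-92)))/(397541 + 1071) = (247874 + (-2 - 51520))/398612 = (247874 - 51522)*(1/398612) = 196352*(1/398612) = 49088/99653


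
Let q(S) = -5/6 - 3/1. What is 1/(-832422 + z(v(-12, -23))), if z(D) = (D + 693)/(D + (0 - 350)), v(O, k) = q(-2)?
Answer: -2123/1767236041 ≈ -1.2013e-6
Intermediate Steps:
q(S) = -23/6 (q(S) = -5*⅙ - 3*1 = -⅚ - 3 = -23/6)
v(O, k) = -23/6
z(D) = (693 + D)/(-350 + D) (z(D) = (693 + D)/(D - 350) = (693 + D)/(-350 + D))
1/(-832422 + z(v(-12, -23))) = 1/(-832422 + (693 - 23/6)/(-350 - 23/6)) = 1/(-832422 + (4135/6)/(-2123/6)) = 1/(-832422 - 6/2123*4135/6) = 1/(-832422 - 4135/2123) = 1/(-1767236041/2123) = -2123/1767236041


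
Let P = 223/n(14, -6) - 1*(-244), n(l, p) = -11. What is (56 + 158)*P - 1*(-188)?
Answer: 528722/11 ≈ 48066.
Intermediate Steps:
P = 2461/11 (P = 223/(-11) - 1*(-244) = 223*(-1/11) + 244 = -223/11 + 244 = 2461/11 ≈ 223.73)
(56 + 158)*P - 1*(-188) = (56 + 158)*(2461/11) - 1*(-188) = 214*(2461/11) + 188 = 526654/11 + 188 = 528722/11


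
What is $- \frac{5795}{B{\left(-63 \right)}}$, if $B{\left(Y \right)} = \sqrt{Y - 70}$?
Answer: $\frac{305 i \sqrt{133}}{7} \approx 502.49 i$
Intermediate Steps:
$B{\left(Y \right)} = \sqrt{-70 + Y}$
$- \frac{5795}{B{\left(-63 \right)}} = - \frac{5795}{\sqrt{-70 - 63}} = - \frac{5795}{\sqrt{-133}} = - \frac{5795}{i \sqrt{133}} = - 5795 \left(- \frac{i \sqrt{133}}{133}\right) = \frac{305 i \sqrt{133}}{7}$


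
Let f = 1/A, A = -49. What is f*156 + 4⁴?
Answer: 12388/49 ≈ 252.82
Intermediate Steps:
f = -1/49 (f = 1/(-49) = -1/49 ≈ -0.020408)
f*156 + 4⁴ = -1/49*156 + 4⁴ = -156/49 + 256 = 12388/49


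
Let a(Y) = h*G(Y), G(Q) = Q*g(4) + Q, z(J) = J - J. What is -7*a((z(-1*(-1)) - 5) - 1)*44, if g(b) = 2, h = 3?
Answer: 16632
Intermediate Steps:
z(J) = 0
G(Q) = 3*Q (G(Q) = Q*2 + Q = 2*Q + Q = 3*Q)
a(Y) = 9*Y (a(Y) = 3*(3*Y) = 9*Y)
-7*a((z(-1*(-1)) - 5) - 1)*44 = -63*((0 - 5) - 1)*44 = -63*(-5 - 1)*44 = -63*(-6)*44 = -7*(-54)*44 = 378*44 = 16632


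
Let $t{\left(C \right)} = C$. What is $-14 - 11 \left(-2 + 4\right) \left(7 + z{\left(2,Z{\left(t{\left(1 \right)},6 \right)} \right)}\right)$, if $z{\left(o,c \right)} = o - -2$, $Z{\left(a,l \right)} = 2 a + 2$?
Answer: $-256$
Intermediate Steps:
$Z{\left(a,l \right)} = 2 + 2 a$
$z{\left(o,c \right)} = 2 + o$ ($z{\left(o,c \right)} = o + 2 = 2 + o$)
$-14 - 11 \left(-2 + 4\right) \left(7 + z{\left(2,Z{\left(t{\left(1 \right)},6 \right)} \right)}\right) = -14 - 11 \left(-2 + 4\right) \left(7 + \left(2 + 2\right)\right) = -14 - 11 \cdot 2 \left(7 + 4\right) = -14 - 11 \cdot 2 \cdot 11 = -14 - 242 = -256$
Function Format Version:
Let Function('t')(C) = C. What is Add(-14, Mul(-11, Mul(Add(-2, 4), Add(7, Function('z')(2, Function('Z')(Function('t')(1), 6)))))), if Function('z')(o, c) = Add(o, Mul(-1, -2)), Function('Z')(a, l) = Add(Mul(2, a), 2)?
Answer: -256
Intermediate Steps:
Function('Z')(a, l) = Add(2, Mul(2, a))
Function('z')(o, c) = Add(2, o) (Function('z')(o, c) = Add(o, 2) = Add(2, o))
Add(-14, Mul(-11, Mul(Add(-2, 4), Add(7, Function('z')(2, Function('Z')(Function('t')(1), 6)))))) = Add(-14, Mul(-11, Mul(Add(-2, 4), Add(7, Add(2, 2))))) = Add(-14, Mul(-11, Mul(2, Add(7, 4)))) = Add(-14, Mul(-11, Mul(2, 11))) = Add(-14, Mul(-11, 22)) = Add(-14, -242) = -256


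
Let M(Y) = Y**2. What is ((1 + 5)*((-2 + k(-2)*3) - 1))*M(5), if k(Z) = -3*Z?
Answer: 2250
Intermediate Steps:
((1 + 5)*((-2 + k(-2)*3) - 1))*M(5) = ((1 + 5)*((-2 - 3*(-2)*3) - 1))*5**2 = (6*((-2 + 6*3) - 1))*25 = (6*((-2 + 18) - 1))*25 = (6*(16 - 1))*25 = (6*15)*25 = 90*25 = 2250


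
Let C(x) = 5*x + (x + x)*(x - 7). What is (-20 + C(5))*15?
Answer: -225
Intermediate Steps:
C(x) = 5*x + 2*x*(-7 + x) (C(x) = 5*x + (2*x)*(-7 + x) = 5*x + 2*x*(-7 + x))
(-20 + C(5))*15 = (-20 + 5*(-9 + 2*5))*15 = (-20 + 5*(-9 + 10))*15 = (-20 + 5*1)*15 = (-20 + 5)*15 = -15*15 = -225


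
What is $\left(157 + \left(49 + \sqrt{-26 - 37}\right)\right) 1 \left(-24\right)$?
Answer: $-4944 - 72 i \sqrt{7} \approx -4944.0 - 190.49 i$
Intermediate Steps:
$\left(157 + \left(49 + \sqrt{-26 - 37}\right)\right) 1 \left(-24\right) = \left(157 + \left(49 + \sqrt{-63}\right)\right) \left(-24\right) = \left(157 + \left(49 + 3 i \sqrt{7}\right)\right) \left(-24\right) = \left(206 + 3 i \sqrt{7}\right) \left(-24\right) = -4944 - 72 i \sqrt{7}$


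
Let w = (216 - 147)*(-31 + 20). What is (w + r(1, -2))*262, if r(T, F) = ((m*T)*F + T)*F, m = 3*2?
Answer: -193094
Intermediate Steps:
m = 6
w = -759 (w = 69*(-11) = -759)
r(T, F) = F*(T + 6*F*T) (r(T, F) = ((6*T)*F + T)*F = (6*F*T + T)*F = (T + 6*F*T)*F = F*(T + 6*F*T))
(w + r(1, -2))*262 = (-759 - 2*1*(1 + 6*(-2)))*262 = (-759 - 2*1*(1 - 12))*262 = (-759 - 2*1*(-11))*262 = (-759 + 22)*262 = -737*262 = -193094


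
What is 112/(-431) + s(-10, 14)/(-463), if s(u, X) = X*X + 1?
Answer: -136763/199553 ≈ -0.68535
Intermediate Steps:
s(u, X) = 1 + X² (s(u, X) = X² + 1 = 1 + X²)
112/(-431) + s(-10, 14)/(-463) = 112/(-431) + (1 + 14²)/(-463) = 112*(-1/431) + (1 + 196)*(-1/463) = -112/431 + 197*(-1/463) = -112/431 - 197/463 = -136763/199553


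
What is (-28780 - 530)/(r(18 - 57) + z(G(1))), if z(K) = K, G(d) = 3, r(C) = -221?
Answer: 14655/109 ≈ 134.45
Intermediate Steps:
(-28780 - 530)/(r(18 - 57) + z(G(1))) = (-28780 - 530)/(-221 + 3) = -29310/(-218) = -29310*(-1/218) = 14655/109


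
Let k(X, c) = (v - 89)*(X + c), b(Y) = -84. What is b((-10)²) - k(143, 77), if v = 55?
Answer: 7396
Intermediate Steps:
k(X, c) = -34*X - 34*c (k(X, c) = (55 - 89)*(X + c) = -34*(X + c) = -34*X - 34*c)
b((-10)²) - k(143, 77) = -84 - (-34*143 - 34*77) = -84 - (-4862 - 2618) = -84 - 1*(-7480) = -84 + 7480 = 7396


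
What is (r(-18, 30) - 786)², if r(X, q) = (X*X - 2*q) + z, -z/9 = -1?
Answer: 263169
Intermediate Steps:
z = 9 (z = -9*(-1) = 9)
r(X, q) = 9 + X² - 2*q (r(X, q) = (X*X - 2*q) + 9 = (X² - 2*q) + 9 = 9 + X² - 2*q)
(r(-18, 30) - 786)² = ((9 + (-18)² - 2*30) - 786)² = ((9 + 324 - 60) - 786)² = (273 - 786)² = (-513)² = 263169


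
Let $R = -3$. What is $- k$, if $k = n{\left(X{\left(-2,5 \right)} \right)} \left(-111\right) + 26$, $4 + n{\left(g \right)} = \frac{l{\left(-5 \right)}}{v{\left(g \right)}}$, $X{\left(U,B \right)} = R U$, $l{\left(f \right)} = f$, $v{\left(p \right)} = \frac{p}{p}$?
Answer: $-1025$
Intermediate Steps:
$v{\left(p \right)} = 1$
$X{\left(U,B \right)} = - 3 U$
$n{\left(g \right)} = -9$ ($n{\left(g \right)} = -4 - \frac{5}{1} = -4 - 5 = -9$)
$k = 1025$ ($k = \left(-9\right) \left(-111\right) + 26 = 999 + 26 = 1025$)
$- k = \left(-1\right) 1025 = -1025$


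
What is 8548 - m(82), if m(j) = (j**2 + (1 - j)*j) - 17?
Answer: 8483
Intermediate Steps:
m(j) = -17 + j**2 + j*(1 - j) (m(j) = (j**2 + j*(1 - j)) - 17 = -17 + j**2 + j*(1 - j))
8548 - m(82) = 8548 - (-17 + 82) = 8548 - 1*65 = 8548 - 65 = 8483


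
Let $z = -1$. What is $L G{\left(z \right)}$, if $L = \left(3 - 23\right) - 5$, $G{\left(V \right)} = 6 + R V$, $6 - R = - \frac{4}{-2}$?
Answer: $-50$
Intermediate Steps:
$R = 4$ ($R = 6 - - \frac{4}{-2} = 6 - \left(-4\right) \left(- \frac{1}{2}\right) = 6 - 2 = 4$)
$G{\left(V \right)} = 6 + 4 V$
$L = -25$ ($L = -20 - 5 = -25$)
$L G{\left(z \right)} = - 25 \left(6 + 4 \left(-1\right)\right) = - 25 \left(6 - 4\right) = \left(-25\right) 2 = -50$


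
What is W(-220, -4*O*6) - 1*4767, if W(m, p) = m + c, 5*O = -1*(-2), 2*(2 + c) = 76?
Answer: -4951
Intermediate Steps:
c = 36 (c = -2 + (1/2)*76 = -2 + 38 = 36)
O = 2/5 (O = (-1*(-2))/5 = (1/5)*2 = 2/5 ≈ 0.40000)
W(m, p) = 36 + m (W(m, p) = m + 36 = 36 + m)
W(-220, -4*O*6) - 1*4767 = (36 - 220) - 1*4767 = -184 - 4767 = -4951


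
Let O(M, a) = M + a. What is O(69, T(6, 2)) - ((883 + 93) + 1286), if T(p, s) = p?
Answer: -2187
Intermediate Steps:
O(69, T(6, 2)) - ((883 + 93) + 1286) = (69 + 6) - ((883 + 93) + 1286) = 75 - (976 + 1286) = 75 - 1*2262 = 75 - 2262 = -2187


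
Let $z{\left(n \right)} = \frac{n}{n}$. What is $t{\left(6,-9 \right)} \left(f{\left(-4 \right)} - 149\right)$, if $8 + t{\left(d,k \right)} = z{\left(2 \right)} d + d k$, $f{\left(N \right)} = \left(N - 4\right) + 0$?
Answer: $8792$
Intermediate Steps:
$z{\left(n \right)} = 1$
$f{\left(N \right)} = -4 + N$ ($f{\left(N \right)} = \left(-4 + N\right) + 0 = -4 + N$)
$t{\left(d,k \right)} = -8 + d + d k$ ($t{\left(d,k \right)} = -8 + \left(1 d + d k\right) = -8 + \left(d + d k\right) = -8 + d + d k$)
$t{\left(6,-9 \right)} \left(f{\left(-4 \right)} - 149\right) = \left(-8 + 6 + 6 \left(-9\right)\right) \left(\left(-4 - 4\right) - 149\right) = \left(-8 + 6 - 54\right) \left(-8 - 149\right) = \left(-56\right) \left(-157\right) = 8792$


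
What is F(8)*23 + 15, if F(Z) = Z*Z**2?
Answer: 11791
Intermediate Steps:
F(Z) = Z**3
F(8)*23 + 15 = 8**3*23 + 15 = 512*23 + 15 = 11776 + 15 = 11791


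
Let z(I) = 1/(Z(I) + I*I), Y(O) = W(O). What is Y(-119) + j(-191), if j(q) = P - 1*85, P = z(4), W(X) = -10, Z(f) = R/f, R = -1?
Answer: -5981/63 ≈ -94.937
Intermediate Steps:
Z(f) = -1/f
Y(O) = -10
z(I) = 1/(I² - 1/I) (z(I) = 1/(-1/I + I*I) = 1/(-1/I + I²) = 1/(I² - 1/I))
P = 4/63 (P = 4/(-1 + 4³) = 4/(-1 + 64) = 4/63 ≈ 0.063492)
j(q) = -5351/63 (j(q) = 4/63 - 1*85 = 4/63 - 85 = -5351/63)
Y(-119) + j(-191) = -10 - 5351/63 = -5981/63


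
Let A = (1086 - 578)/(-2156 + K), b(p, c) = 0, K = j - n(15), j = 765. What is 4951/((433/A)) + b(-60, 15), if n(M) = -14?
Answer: -2515108/596241 ≈ -4.2183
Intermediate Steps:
K = 779 (K = 765 - 1*(-14) = 765 + 14 = 779)
A = -508/1377 (A = (1086 - 578)/(-2156 + 779) = 508/(-1377) = 508*(-1/1377) = -508/1377 ≈ -0.36892)
4951/((433/A)) + b(-60, 15) = 4951/((433/(-508/1377))) + 0 = 4951/((433*(-1377/508))) + 0 = 4951/(-596241/508) + 0 = 4951*(-508/596241) + 0 = -2515108/596241 + 0 = -2515108/596241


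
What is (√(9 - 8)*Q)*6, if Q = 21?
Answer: 126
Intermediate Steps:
(√(9 - 8)*Q)*6 = (√(9 - 8)*21)*6 = (√1*21)*6 = (1*21)*6 = 21*6 = 126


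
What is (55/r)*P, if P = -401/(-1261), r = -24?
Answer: -22055/30264 ≈ -0.72875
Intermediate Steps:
P = 401/1261 (P = -401*(-1/1261) = 401/1261 ≈ 0.31800)
(55/r)*P = (55/(-24))*(401/1261) = (55*(-1/24))*(401/1261) = -55/24*401/1261 = -22055/30264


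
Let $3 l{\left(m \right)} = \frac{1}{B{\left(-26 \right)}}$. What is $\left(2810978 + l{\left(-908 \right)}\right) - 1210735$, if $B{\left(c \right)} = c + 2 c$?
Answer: $\frac{374456861}{234} \approx 1.6002 \cdot 10^{6}$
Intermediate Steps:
$B{\left(c \right)} = 3 c$
$l{\left(m \right)} = - \frac{1}{234}$ ($l{\left(m \right)} = \frac{1}{3 \cdot 3 \left(-26\right)} = \frac{1}{3 \left(-78\right)} = \frac{1}{3} \left(- \frac{1}{78}\right) = - \frac{1}{234}$)
$\left(2810978 + l{\left(-908 \right)}\right) - 1210735 = \left(2810978 - \frac{1}{234}\right) - 1210735 = \frac{657768851}{234} - 1210735 = \frac{374456861}{234}$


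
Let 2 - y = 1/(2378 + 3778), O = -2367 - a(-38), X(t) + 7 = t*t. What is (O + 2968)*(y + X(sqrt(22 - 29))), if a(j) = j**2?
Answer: 20758313/2052 ≈ 10116.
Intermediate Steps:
X(t) = -7 + t**2 (X(t) = -7 + t*t = -7 + t**2)
O = -3811 (O = -2367 - 1*(-38)**2 = -2367 - 1*1444 = -2367 - 1444 = -3811)
y = 12311/6156 (y = 2 - 1/(2378 + 3778) = 2 - 1/6156 = 12311/6156 ≈ 1.9998)
(O + 2968)*(y + X(sqrt(22 - 29))) = (-3811 + 2968)*(12311/6156 + (-7 + (sqrt(22 - 29))**2)) = -843*(12311/6156 + (-7 + (sqrt(-7))**2)) = -843*(12311/6156 + (-7 + (I*sqrt(7))**2)) = -843*(12311/6156 + (-7 - 7)) = -843*(12311/6156 - 14) = -843*(-73873/6156) = 20758313/2052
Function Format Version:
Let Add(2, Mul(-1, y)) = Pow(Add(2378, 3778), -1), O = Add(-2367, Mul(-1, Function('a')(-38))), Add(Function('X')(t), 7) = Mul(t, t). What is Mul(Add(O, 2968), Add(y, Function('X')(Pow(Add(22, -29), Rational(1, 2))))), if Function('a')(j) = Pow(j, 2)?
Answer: Rational(20758313, 2052) ≈ 10116.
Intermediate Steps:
Function('X')(t) = Add(-7, Pow(t, 2)) (Function('X')(t) = Add(-7, Mul(t, t)) = Add(-7, Pow(t, 2)))
O = -3811 (O = Add(-2367, Mul(-1, Pow(-38, 2))) = Add(-2367, Mul(-1, 1444)) = Add(-2367, -1444) = -3811)
y = Rational(12311, 6156) (y = Add(2, Mul(-1, Pow(Add(2378, 3778), -1))) = Add(2, Mul(-1, Pow(6156, -1))) = Add(2, Mul(-1, Rational(1, 6156))) = Add(2, Rational(-1, 6156)) = Rational(12311, 6156) ≈ 1.9998)
Mul(Add(O, 2968), Add(y, Function('X')(Pow(Add(22, -29), Rational(1, 2))))) = Mul(Add(-3811, 2968), Add(Rational(12311, 6156), Add(-7, Pow(Pow(Add(22, -29), Rational(1, 2)), 2)))) = Mul(-843, Add(Rational(12311, 6156), Add(-7, Pow(Pow(-7, Rational(1, 2)), 2)))) = Mul(-843, Add(Rational(12311, 6156), Add(-7, Pow(Mul(I, Pow(7, Rational(1, 2))), 2)))) = Mul(-843, Add(Rational(12311, 6156), Add(-7, -7))) = Mul(-843, Add(Rational(12311, 6156), -14)) = Mul(-843, Rational(-73873, 6156)) = Rational(20758313, 2052)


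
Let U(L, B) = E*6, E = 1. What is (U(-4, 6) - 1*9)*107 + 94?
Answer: -227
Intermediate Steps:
U(L, B) = 6 (U(L, B) = 1*6 = 6)
(U(-4, 6) - 1*9)*107 + 94 = (6 - 1*9)*107 + 94 = (6 - 9)*107 + 94 = -3*107 + 94 = -321 + 94 = -227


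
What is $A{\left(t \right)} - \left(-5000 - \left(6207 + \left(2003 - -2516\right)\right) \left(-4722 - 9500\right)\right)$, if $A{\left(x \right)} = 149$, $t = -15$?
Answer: $-152540023$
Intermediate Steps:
$A{\left(t \right)} - \left(-5000 - \left(6207 + \left(2003 - -2516\right)\right) \left(-4722 - 9500\right)\right) = 149 - \left(-5000 - \left(6207 + \left(2003 - -2516\right)\right) \left(-4722 - 9500\right)\right) = 149 - \left(-5000 - \left(6207 + \left(2003 + 2516\right)\right) \left(-14222\right)\right) = 149 - \left(-5000 - \left(6207 + 4519\right) \left(-14222\right)\right) = 149 - \left(-5000 - 10726 \left(-14222\right)\right) = 149 - \left(-5000 - -152545172\right) = 149 - \left(-5000 + 152545172\right) = 149 - 152540172 = -152540023$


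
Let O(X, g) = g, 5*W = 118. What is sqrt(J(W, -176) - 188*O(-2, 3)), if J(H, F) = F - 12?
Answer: 4*I*sqrt(47) ≈ 27.423*I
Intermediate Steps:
W = 118/5 (W = (1/5)*118 = 118/5 ≈ 23.600)
J(H, F) = -12 + F
sqrt(J(W, -176) - 188*O(-2, 3)) = sqrt((-12 - 176) - 188*3) = sqrt(-188 - 564) = sqrt(-752) = 4*I*sqrt(47)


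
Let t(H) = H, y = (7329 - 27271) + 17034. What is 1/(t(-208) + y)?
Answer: -1/3116 ≈ -0.00032092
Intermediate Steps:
y = -2908 (y = -19942 + 17034 = -2908)
1/(t(-208) + y) = 1/(-208 - 2908) = 1/(-3116) = -1/3116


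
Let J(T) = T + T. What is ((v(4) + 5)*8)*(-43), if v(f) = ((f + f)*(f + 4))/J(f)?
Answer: -4472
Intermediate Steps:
J(T) = 2*T
v(f) = 4 + f (v(f) = ((f + f)*(f + 4))/((2*f)) = ((2*f)*(4 + f))*(1/(2*f)) = (2*f*(4 + f))*(1/(2*f)) = 4 + f)
((v(4) + 5)*8)*(-43) = (((4 + 4) + 5)*8)*(-43) = ((8 + 5)*8)*(-43) = (13*8)*(-43) = 104*(-43) = -4472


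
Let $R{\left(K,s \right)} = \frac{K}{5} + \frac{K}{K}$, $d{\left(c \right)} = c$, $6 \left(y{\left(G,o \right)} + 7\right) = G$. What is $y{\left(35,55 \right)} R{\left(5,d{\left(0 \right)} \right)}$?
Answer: $- \frac{7}{3} \approx -2.3333$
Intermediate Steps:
$y{\left(G,o \right)} = -7 + \frac{G}{6}$
$R{\left(K,s \right)} = 1 + \frac{K}{5}$ ($R{\left(K,s \right)} = K \frac{1}{5} + 1 = \frac{K}{5} + 1 = 1 + \frac{K}{5}$)
$y{\left(35,55 \right)} R{\left(5,d{\left(0 \right)} \right)} = \left(-7 + \frac{1}{6} \cdot 35\right) \left(1 + \frac{1}{5} \cdot 5\right) = \left(-7 + \frac{35}{6}\right) \left(1 + 1\right) = \left(- \frac{7}{6}\right) 2 = - \frac{7}{3}$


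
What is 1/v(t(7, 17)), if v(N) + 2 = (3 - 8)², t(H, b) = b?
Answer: 1/23 ≈ 0.043478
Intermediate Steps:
v(N) = 23 (v(N) = -2 + (3 - 8)² = -2 + (-5)² = -2 + 25 = 23)
1/v(t(7, 17)) = 1/23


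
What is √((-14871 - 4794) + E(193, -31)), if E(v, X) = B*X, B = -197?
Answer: I*√13558 ≈ 116.44*I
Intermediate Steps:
E(v, X) = -197*X
√((-14871 - 4794) + E(193, -31)) = √((-14871 - 4794) - 197*(-31)) = √(-19665 + 6107) = √(-13558) = I*√13558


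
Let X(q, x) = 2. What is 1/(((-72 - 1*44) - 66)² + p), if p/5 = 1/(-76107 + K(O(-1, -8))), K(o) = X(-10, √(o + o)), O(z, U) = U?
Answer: 15221/504180403 ≈ 3.0190e-5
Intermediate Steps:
K(o) = 2
p = -1/15221 (p = 5/(-76107 + 2) = 5/(-76105) = 5*(-1/76105) = -1/15221 ≈ -6.5699e-5)
1/(((-72 - 1*44) - 66)² + p) = 1/(((-72 - 1*44) - 66)² - 1/15221) = 1/(((-72 - 44) - 66)² - 1/15221) = 1/((-116 - 66)² - 1/15221) = 1/((-182)² - 1/15221) = 1/(33124 - 1/15221) = 1/(504180403/15221) = 15221/504180403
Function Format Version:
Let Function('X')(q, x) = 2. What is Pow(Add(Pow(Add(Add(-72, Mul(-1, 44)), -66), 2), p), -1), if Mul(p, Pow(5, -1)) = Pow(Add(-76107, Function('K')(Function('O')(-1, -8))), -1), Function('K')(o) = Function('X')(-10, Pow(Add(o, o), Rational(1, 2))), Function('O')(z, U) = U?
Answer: Rational(15221, 504180403) ≈ 3.0190e-5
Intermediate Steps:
Function('K')(o) = 2
p = Rational(-1, 15221) (p = Mul(5, Pow(Add(-76107, 2), -1)) = Mul(5, Pow(-76105, -1)) = Mul(5, Rational(-1, 76105)) = Rational(-1, 15221) ≈ -6.5699e-5)
Pow(Add(Pow(Add(Add(-72, Mul(-1, 44)), -66), 2), p), -1) = Pow(Add(Pow(Add(Add(-72, Mul(-1, 44)), -66), 2), Rational(-1, 15221)), -1) = Pow(Add(Pow(Add(Add(-72, -44), -66), 2), Rational(-1, 15221)), -1) = Pow(Add(Pow(Add(-116, -66), 2), Rational(-1, 15221)), -1) = Pow(Add(Pow(-182, 2), Rational(-1, 15221)), -1) = Pow(Add(33124, Rational(-1, 15221)), -1) = Pow(Rational(504180403, 15221), -1) = Rational(15221, 504180403)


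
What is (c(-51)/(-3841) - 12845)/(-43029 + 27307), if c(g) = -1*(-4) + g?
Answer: 24668799/30194101 ≈ 0.81701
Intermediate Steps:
c(g) = 4 + g
(c(-51)/(-3841) - 12845)/(-43029 + 27307) = ((4 - 51)/(-3841) - 12845)/(-43029 + 27307) = (-47*(-1/3841) - 12845)/(-15722) = (47/3841 - 12845)*(-1/15722) = -49337598/3841*(-1/15722) = 24668799/30194101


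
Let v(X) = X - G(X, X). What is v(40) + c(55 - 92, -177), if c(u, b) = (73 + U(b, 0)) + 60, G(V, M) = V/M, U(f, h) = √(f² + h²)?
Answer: 349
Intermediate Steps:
v(X) = -1 + X (v(X) = X - X/X = X - 1*1 = X - 1 = -1 + X)
c(u, b) = 133 + √(b²) (c(u, b) = (73 + √(b² + 0²)) + 60 = (73 + √(b² + 0)) + 60 = (73 + √(b²)) + 60 = 133 + √(b²))
v(40) + c(55 - 92, -177) = (-1 + 40) + (133 + √((-177)²)) = 39 + (133 + √31329) = 39 + (133 + 177) = 39 + 310 = 349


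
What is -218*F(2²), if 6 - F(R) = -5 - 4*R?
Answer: -5886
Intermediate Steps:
F(R) = 11 + 4*R (F(R) = 6 - (-5 - 4*R) = 6 + (5 + 4*R) = 11 + 4*R)
-218*F(2²) = -218*(11 + 4*2²) = -218*(11 + 4*4) = -218*(11 + 16) = -218*27 = -5886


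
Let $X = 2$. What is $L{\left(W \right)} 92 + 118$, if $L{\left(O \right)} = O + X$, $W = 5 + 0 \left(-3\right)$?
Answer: $762$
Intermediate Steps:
$W = 5$ ($W = 5 + 0 = 5$)
$L{\left(O \right)} = 2 + O$ ($L{\left(O \right)} = O + 2 = 2 + O$)
$L{\left(W \right)} 92 + 118 = \left(2 + 5\right) 92 + 118 = 7 \cdot 92 + 118 = 644 + 118 = 762$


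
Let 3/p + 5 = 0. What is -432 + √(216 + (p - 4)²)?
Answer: -2083/5 ≈ -416.60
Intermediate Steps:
p = -⅗ (p = 3/(-5 + 0) = 3/(-5) = 3*(-⅕) = -⅗ ≈ -0.60000)
-432 + √(216 + (p - 4)²) = -432 + √(216 + (-⅗ - 4)²) = -432 + √(216 + (-23/5)²) = -432 + √(216 + 529/25) = -432 + √(5929/25) = -432 + 77/5 = -2083/5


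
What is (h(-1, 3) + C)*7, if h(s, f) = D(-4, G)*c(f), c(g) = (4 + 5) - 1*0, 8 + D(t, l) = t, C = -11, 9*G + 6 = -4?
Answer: -833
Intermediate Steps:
G = -10/9 (G = -⅔ + (⅑)*(-4) = -⅔ - 4/9 = -10/9 ≈ -1.1111)
D(t, l) = -8 + t
c(g) = 9 (c(g) = 9 + 0 = 9)
h(s, f) = -108 (h(s, f) = (-8 - 4)*9 = -12*9 = -108)
(h(-1, 3) + C)*7 = (-108 - 11)*7 = -119*7 = -833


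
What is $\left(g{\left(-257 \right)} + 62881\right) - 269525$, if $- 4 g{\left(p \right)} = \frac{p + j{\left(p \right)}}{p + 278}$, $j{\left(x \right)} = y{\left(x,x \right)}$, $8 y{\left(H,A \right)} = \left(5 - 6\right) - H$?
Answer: $- \frac{5785957}{28} \approx -2.0664 \cdot 10^{5}$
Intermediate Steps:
$y{\left(H,A \right)} = - \frac{1}{8} - \frac{H}{8}$ ($y{\left(H,A \right)} = \frac{\left(5 - 6\right) - H}{8} = \frac{-1 - H}{8} = - \frac{1}{8} - \frac{H}{8}$)
$j{\left(x \right)} = - \frac{1}{8} - \frac{x}{8}$
$g{\left(p \right)} = - \frac{- \frac{1}{8} + \frac{7 p}{8}}{4 \left(278 + p\right)}$ ($g{\left(p \right)} = - \frac{\left(p - \left(\frac{1}{8} + \frac{p}{8}\right)\right) \frac{1}{p + 278}}{4} = - \frac{\left(- \frac{1}{8} + \frac{7 p}{8}\right) \frac{1}{278 + p}}{4} = - \frac{\frac{1}{278 + p} \left(- \frac{1}{8} + \frac{7 p}{8}\right)}{4} = - \frac{- \frac{1}{8} + \frac{7 p}{8}}{4 \left(278 + p\right)}$)
$\left(g{\left(-257 \right)} + 62881\right) - 269525 = \left(\frac{1 - -1799}{32 \left(278 - 257\right)} + 62881\right) - 269525 = \left(\frac{1 + 1799}{32 \cdot 21} + 62881\right) - 269525 = \left(\frac{1}{32} \cdot \frac{1}{21} \cdot 1800 + 62881\right) - 269525 = \left(\frac{75}{28} + 62881\right) - 269525 = \frac{1760743}{28} - 269525 = - \frac{5785957}{28}$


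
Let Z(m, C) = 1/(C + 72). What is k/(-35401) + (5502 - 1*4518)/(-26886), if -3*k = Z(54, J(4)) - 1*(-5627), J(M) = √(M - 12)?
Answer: 5060484784/308856272307 - I*√2/275702988 ≈ 0.016385 - 5.1295e-9*I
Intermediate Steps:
J(M) = √(-12 + M)
Z(m, C) = 1/(72 + C)
k = -5627/3 - 1/(3*(72 + 2*I*√2)) (k = -(1/(72 + √(-12 + 4)) - 1*(-5627))/3 = -(1/(72 + √(-8)) + 5627)/3 = -(1/(72 + 2*I*√2) + 5627)/3 = -(5627 + 1/(72 + 2*I*√2))/3 = -5627/3 - 1/(3*(72 + 2*I*√2)) ≈ -1875.7 + 0.00018159*I)
k/(-35401) + (5502 - 1*4518)/(-26886) = ((-11254*√2 + 405145*I)/(6*(√2 - 36*I)))/(-35401) + (5502 - 1*4518)/(-26886) = ((-11254*√2 + 405145*I)/(6*(√2 - 36*I)))*(-1/35401) + (5502 - 4518)*(-1/26886) = -(-11254*√2 + 405145*I)/(212406*(√2 - 36*I)) + 984*(-1/26886) = -(-11254*√2 + 405145*I)/(212406*(√2 - 36*I)) - 164/4481 = -164/4481 - (-11254*√2 + 405145*I)/(212406*(√2 - 36*I))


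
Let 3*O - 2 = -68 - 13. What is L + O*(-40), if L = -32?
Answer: 3064/3 ≈ 1021.3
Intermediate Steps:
O = -79/3 (O = ⅔ + (-68 - 13)/3 = ⅔ + (⅓)*(-81) = ⅔ - 27 = -79/3 ≈ -26.333)
L + O*(-40) = -32 - 79/3*(-40) = -32 + 3160/3 = 3064/3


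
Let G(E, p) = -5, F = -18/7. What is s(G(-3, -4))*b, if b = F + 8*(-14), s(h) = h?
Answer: 4010/7 ≈ 572.86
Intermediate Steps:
F = -18/7 (F = -18*1/7 = -18/7 ≈ -2.5714)
b = -802/7 (b = -18/7 + 8*(-14) = -18/7 - 112 = -802/7 ≈ -114.57)
s(G(-3, -4))*b = -5*(-802/7) = 4010/7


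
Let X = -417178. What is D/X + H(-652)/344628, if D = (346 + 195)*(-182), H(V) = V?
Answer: 4207595260/17971402473 ≈ 0.23413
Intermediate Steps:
D = -98462 (D = 541*(-182) = -98462)
D/X + H(-652)/344628 = -98462/(-417178) - 652/344628 = -98462*(-1/417178) - 652*1/344628 = 49231/208589 - 163/86157 = 4207595260/17971402473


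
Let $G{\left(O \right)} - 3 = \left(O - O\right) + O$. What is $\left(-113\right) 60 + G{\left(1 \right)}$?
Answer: $-6776$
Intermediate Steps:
$G{\left(O \right)} = 3 + O$ ($G{\left(O \right)} = 3 + \left(\left(O - O\right) + O\right) = 3 + \left(0 + O\right) = 3 + O$)
$\left(-113\right) 60 + G{\left(1 \right)} = \left(-113\right) 60 + \left(3 + 1\right) = -6780 + 4 = -6776$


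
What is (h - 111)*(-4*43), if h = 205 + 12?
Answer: -18232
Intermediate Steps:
h = 217
(h - 111)*(-4*43) = (217 - 111)*(-4*43) = 106*(-172) = -18232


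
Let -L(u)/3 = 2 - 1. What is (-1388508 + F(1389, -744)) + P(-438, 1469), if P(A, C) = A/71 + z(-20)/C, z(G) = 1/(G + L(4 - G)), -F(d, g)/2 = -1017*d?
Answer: 3446494966909/2398877 ≈ 1.4367e+6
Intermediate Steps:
F(d, g) = 2034*d (F(d, g) = -(-2034)*d = 2034*d)
L(u) = -3 (L(u) = -3*(2 - 1) = -3*1 = -3)
z(G) = 1/(-3 + G) (z(G) = 1/(G - 3) = 1/(-3 + G))
P(A, C) = -1/(23*C) + A/71 (P(A, C) = A/71 + 1/((-3 - 20)*C) = A*(1/71) + 1/((-23)*C) = A/71 - 1/(23*C) = -1/(23*C) + A/71)
(-1388508 + F(1389, -744)) + P(-438, 1469) = (-1388508 + 2034*1389) + (-1/23/1469 + (1/71)*(-438)) = (-1388508 + 2825226) + (-1/23*1/1469 - 438/71) = 1436718 + (-1/33787 - 438/71) = 1436718 - 14798777/2398877 = 3446494966909/2398877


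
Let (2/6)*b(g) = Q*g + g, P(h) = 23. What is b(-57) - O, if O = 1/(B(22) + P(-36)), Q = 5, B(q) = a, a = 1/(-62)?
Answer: -1462112/1425 ≈ -1026.0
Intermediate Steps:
a = -1/62 ≈ -0.016129
B(q) = -1/62
b(g) = 18*g (b(g) = 3*(5*g + g) = 3*(6*g) = 18*g)
O = 62/1425 (O = 1/(-1/62 + 23) = 1/(1425/62) = 62/1425 ≈ 0.043509)
b(-57) - O = 18*(-57) - 1*62/1425 = -1026 - 62/1425 = -1462112/1425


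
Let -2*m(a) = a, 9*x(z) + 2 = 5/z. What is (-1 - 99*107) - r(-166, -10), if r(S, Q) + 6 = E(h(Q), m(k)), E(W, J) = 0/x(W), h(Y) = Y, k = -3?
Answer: -10588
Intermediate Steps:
x(z) = -2/9 + 5/(9*z) (x(z) = -2/9 + (5/z)/9 = -2/9 + 5/(9*z))
m(a) = -a/2
E(W, J) = 0 (E(W, J) = 0/(((5 - 2*W)/(9*W))) = 0*(9*W/(5 - 2*W)) = 0)
r(S, Q) = -6 (r(S, Q) = -6 + 0 = -6)
(-1 - 99*107) - r(-166, -10) = (-1 - 99*107) - 1*(-6) = (-1 - 10593) + 6 = -10594 + 6 = -10588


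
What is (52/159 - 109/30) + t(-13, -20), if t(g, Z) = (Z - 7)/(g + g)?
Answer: -23438/10335 ≈ -2.2678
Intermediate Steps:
t(g, Z) = (-7 + Z)/(2*g) (t(g, Z) = (-7 + Z)/((2*g)) = (-7 + Z)*(1/(2*g)) = (-7 + Z)/(2*g))
(52/159 - 109/30) + t(-13, -20) = (52/159 - 109/30) + (1/2)*(-7 - 20)/(-13) = (52*(1/159) - 109*1/30) + (1/2)*(-1/13)*(-27) = (52/159 - 109/30) + 27/26 = -5257/1590 + 27/26 = -23438/10335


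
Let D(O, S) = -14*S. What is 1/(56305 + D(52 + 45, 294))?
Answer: 1/52189 ≈ 1.9161e-5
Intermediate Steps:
1/(56305 + D(52 + 45, 294)) = 1/(56305 - 14*294) = 1/(56305 - 4116) = 1/52189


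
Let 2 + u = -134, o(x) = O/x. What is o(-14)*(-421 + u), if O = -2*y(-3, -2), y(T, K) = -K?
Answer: -1114/7 ≈ -159.14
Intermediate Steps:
O = -4 (O = -(-2)*(-2) = -2*2 = -4)
o(x) = -4/x
u = -136 (u = -2 - 134 = -136)
o(-14)*(-421 + u) = (-4/(-14))*(-421 - 136) = -4*(-1/14)*(-557) = (2/7)*(-557) = -1114/7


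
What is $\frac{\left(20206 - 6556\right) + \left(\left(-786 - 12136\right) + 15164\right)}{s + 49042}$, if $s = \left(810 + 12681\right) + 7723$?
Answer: $\frac{3973}{17564} \approx 0.2262$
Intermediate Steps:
$s = 21214$ ($s = 13491 + 7723 = 21214$)
$\frac{\left(20206 - 6556\right) + \left(\left(-786 - 12136\right) + 15164\right)}{s + 49042} = \frac{\left(20206 - 6556\right) + \left(\left(-786 - 12136\right) + 15164\right)}{21214 + 49042} = \frac{\left(20206 - 6556\right) + \left(-12922 + 15164\right)}{70256} = \left(13650 + 2242\right) \frac{1}{70256} = 15892 \cdot \frac{1}{70256} = \frac{3973}{17564}$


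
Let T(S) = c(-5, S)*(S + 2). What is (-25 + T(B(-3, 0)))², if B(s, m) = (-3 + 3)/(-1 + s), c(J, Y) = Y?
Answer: 625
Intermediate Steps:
B(s, m) = 0 (B(s, m) = 0/(-1 + s) = 0)
T(S) = S*(2 + S) (T(S) = S*(S + 2) = S*(2 + S))
(-25 + T(B(-3, 0)))² = (-25 + 0*(2 + 0))² = (-25 + 0*2)² = (-25 + 0)² = (-25)² = 625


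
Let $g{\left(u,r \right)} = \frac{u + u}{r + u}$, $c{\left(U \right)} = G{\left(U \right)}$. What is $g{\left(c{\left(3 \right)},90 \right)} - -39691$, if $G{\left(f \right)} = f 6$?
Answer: $\frac{119074}{3} \approx 39691.0$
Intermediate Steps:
$G{\left(f \right)} = 6 f$
$c{\left(U \right)} = 6 U$
$g{\left(u,r \right)} = \frac{2 u}{r + u}$
$g{\left(c{\left(3 \right)},90 \right)} - -39691 = \frac{2 \cdot 6 \cdot 3}{90 + 6 \cdot 3} - -39691 = 2 \cdot 18 \frac{1}{90 + 18} + 39691 = 2 \cdot 18 \cdot \frac{1}{108} + 39691 = \frac{1}{3} + 39691 = \frac{119074}{3}$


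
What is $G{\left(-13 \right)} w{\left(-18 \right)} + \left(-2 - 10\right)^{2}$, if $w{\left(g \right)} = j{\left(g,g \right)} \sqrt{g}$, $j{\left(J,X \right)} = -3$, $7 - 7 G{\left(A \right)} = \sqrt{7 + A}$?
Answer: $144 - \frac{18 \sqrt{3}}{7} - 9 i \sqrt{2} \approx 139.55 - 12.728 i$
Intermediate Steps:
$G{\left(A \right)} = 1 - \frac{\sqrt{7 + A}}{7}$
$w{\left(g \right)} = - 3 \sqrt{g}$
$G{\left(-13 \right)} w{\left(-18 \right)} + \left(-2 - 10\right)^{2} = \left(1 - \frac{\sqrt{7 - 13}}{7}\right) \left(- 3 \sqrt{-18}\right) + \left(-2 - 10\right)^{2} = \left(1 - \frac{\sqrt{-6}}{7}\right) \left(- 3 \cdot 3 i \sqrt{2}\right) + \left(-12\right)^{2} = \left(1 - \frac{i \sqrt{6}}{7}\right) \left(- 9 i \sqrt{2}\right) + 144 = - 9 i \sqrt{2} \left(1 - \frac{i \sqrt{6}}{7}\right) + 144 = 144 - 9 i \sqrt{2} \left(1 - \frac{i \sqrt{6}}{7}\right)$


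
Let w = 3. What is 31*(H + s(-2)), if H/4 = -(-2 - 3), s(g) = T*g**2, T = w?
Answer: 992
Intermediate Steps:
T = 3
s(g) = 3*g**2
H = 20 (H = 4*(-(-2 - 3)) = 4*(-1*(-5)) = 4*5 = 20)
31*(H + s(-2)) = 31*(20 + 3*(-2)**2) = 31*(20 + 3*4) = 31*(20 + 12) = 31*32 = 992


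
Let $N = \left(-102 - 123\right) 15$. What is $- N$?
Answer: $3375$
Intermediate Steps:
$N = -3375$ ($N = \left(-225\right) 15 = -3375$)
$- N = \left(-1\right) \left(-3375\right) = 3375$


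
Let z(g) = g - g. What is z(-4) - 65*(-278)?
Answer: 18070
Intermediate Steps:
z(g) = 0
z(-4) - 65*(-278) = 0 - 65*(-278) = 0 + 18070 = 18070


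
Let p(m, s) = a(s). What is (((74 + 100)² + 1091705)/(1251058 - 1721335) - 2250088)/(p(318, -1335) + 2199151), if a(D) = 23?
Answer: -1058165756357/1034220951198 ≈ -1.0232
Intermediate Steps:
p(m, s) = 23
(((74 + 100)² + 1091705)/(1251058 - 1721335) - 2250088)/(p(318, -1335) + 2199151) = (((74 + 100)² + 1091705)/(1251058 - 1721335) - 2250088)/(23 + 2199151) = ((174² + 1091705)/(-470277) - 2250088)/2199174 = ((30276 + 1091705)*(-1/470277) - 2250088)*(1/2199174) = (1121981*(-1/470277) - 2250088)*(1/2199174) = (-1121981/470277 - 2250088)*(1/2199174) = -1058165756357/470277*1/2199174 = -1058165756357/1034220951198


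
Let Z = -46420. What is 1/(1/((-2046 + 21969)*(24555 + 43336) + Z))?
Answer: 1352545973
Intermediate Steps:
1/(1/((-2046 + 21969)*(24555 + 43336) + Z)) = 1/(1/((-2046 + 21969)*(24555 + 43336) - 46420)) = 1/(1/(19923*67891 - 46420)) = 1/(1/(1352592393 - 46420)) = 1/(1/1352545973) = 1352545973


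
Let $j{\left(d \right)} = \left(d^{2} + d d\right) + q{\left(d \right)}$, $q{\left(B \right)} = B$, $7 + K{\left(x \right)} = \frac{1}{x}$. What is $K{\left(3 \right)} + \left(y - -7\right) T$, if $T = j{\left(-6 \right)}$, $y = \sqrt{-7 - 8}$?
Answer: $\frac{1366}{3} + 66 i \sqrt{15} \approx 455.33 + 255.62 i$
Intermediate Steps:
$K{\left(x \right)} = -7 + \frac{1}{x}$
$y = i \sqrt{15}$ ($y = \sqrt{-15} = i \sqrt{15} \approx 3.873 i$)
$j{\left(d \right)} = d + 2 d^{2}$ ($j{\left(d \right)} = \left(d^{2} + d d\right) + d = \left(d^{2} + d^{2}\right) + d = 2 d^{2} + d = d + 2 d^{2}$)
$T = 66$ ($T = - 6 \left(1 + 2 \left(-6\right)\right) = - 6 \left(1 - 12\right) = \left(-6\right) \left(-11\right) = 66$)
$K{\left(3 \right)} + \left(y - -7\right) T = \left(-7 + \frac{1}{3}\right) + \left(i \sqrt{15} - -7\right) 66 = \left(-7 + \frac{1}{3}\right) + \left(i \sqrt{15} + 7\right) 66 = - \frac{20}{3} + \left(7 + i \sqrt{15}\right) 66 = - \frac{20}{3} + \left(462 + 66 i \sqrt{15}\right) = \frac{1366}{3} + 66 i \sqrt{15}$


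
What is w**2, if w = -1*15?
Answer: 225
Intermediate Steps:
w = -15
w**2 = (-15)**2 = 225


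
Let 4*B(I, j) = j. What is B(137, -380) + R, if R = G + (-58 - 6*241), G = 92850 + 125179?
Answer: 216430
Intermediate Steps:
B(I, j) = j/4
G = 218029
R = 216525 (R = 218029 + (-58 - 6*241) = 218029 + (-58 - 1446) = 218029 - 1504 = 216525)
B(137, -380) + R = (¼)*(-380) + 216525 = -95 + 216525 = 216430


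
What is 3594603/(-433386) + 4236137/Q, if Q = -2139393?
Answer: -352820406143/34340110174 ≈ -10.274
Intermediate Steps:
3594603/(-433386) + 4236137/Q = 3594603/(-433386) + 4236137/(-2139393) = 3594603*(-1/433386) + 4236137*(-1/2139393) = -1198201/144462 - 4236137/2139393 = -352820406143/34340110174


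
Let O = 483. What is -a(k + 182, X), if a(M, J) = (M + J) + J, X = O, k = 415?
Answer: -1563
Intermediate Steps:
X = 483
a(M, J) = M + 2*J (a(M, J) = (J + M) + J = M + 2*J)
-a(k + 182, X) = -((415 + 182) + 2*483) = -(597 + 966) = -1*1563 = -1563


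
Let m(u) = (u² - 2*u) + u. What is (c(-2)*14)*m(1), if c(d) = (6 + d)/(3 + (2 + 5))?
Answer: 0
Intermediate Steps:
c(d) = ⅗ + d/10 (c(d) = (6 + d)/(3 + 7) = (6 + d)/10 = (6 + d)*(⅒) = ⅗ + d/10)
m(u) = u² - u
(c(-2)*14)*m(1) = ((⅗ + (⅒)*(-2))*14)*(1*(-1 + 1)) = ((⅗ - ⅕)*14)*(1*0) = ((⅖)*14)*0 = (28/5)*0 = 0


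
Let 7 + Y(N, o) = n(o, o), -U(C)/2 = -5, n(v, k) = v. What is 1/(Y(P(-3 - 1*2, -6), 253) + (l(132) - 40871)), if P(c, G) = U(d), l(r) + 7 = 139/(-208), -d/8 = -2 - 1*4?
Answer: -208/8451595 ≈ -2.4611e-5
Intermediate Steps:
d = 48 (d = -8*(-2 - 1*4) = -8*(-2 - 4) = -8*(-6) = 48)
U(C) = 10 (U(C) = -2*(-5) = 10)
l(r) = -1595/208 (l(r) = -7 + 139/(-208) = -7 + 139*(-1/208) = -7 - 139/208 = -1595/208)
P(c, G) = 10
Y(N, o) = -7 + o
1/(Y(P(-3 - 1*2, -6), 253) + (l(132) - 40871)) = 1/((-7 + 253) + (-1595/208 - 40871)) = 1/(246 - 8502763/208) = 1/(-8451595/208) = -208/8451595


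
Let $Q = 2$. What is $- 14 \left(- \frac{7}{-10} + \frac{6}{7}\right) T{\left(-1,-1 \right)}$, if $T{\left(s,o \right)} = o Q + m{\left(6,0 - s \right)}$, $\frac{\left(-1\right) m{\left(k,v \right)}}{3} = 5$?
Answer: $\frac{1853}{5} \approx 370.6$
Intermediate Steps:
$m{\left(k,v \right)} = -15$ ($m{\left(k,v \right)} = \left(-3\right) 5 = -15$)
$T{\left(s,o \right)} = -15 + 2 o$ ($T{\left(s,o \right)} = o 2 - 15 = 2 o - 15 = -15 + 2 o$)
$- 14 \left(- \frac{7}{-10} + \frac{6}{7}\right) T{\left(-1,-1 \right)} = - 14 \left(- \frac{7}{-10} + \frac{6}{7}\right) \left(-15 + 2 \left(-1\right)\right) = - 14 \left(\left(-7\right) \left(- \frac{1}{10}\right) + 6 \cdot \frac{1}{7}\right) \left(-15 - 2\right) = - 14 \left(\frac{7}{10} + \frac{6}{7}\right) \left(-17\right) = \left(-14\right) \frac{109}{70} \left(-17\right) = \left(- \frac{109}{5}\right) \left(-17\right) = \frac{1853}{5}$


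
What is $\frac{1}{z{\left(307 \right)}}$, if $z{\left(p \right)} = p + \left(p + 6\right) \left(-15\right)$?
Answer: $- \frac{1}{4388} \approx -0.00022789$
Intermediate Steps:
$z{\left(p \right)} = -90 - 14 p$ ($z{\left(p \right)} = p + \left(6 + p\right) \left(-15\right) = p - \left(90 + 15 p\right) = -90 - 14 p$)
$\frac{1}{z{\left(307 \right)}} = \frac{1}{-90 - 4298} = \frac{1}{-4388} = - \frac{1}{4388}$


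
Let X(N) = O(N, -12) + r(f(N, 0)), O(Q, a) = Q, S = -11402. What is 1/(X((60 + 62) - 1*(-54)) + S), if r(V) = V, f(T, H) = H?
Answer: -1/11226 ≈ -8.9079e-5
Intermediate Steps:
X(N) = N (X(N) = N + 0 = N)
1/(X((60 + 62) - 1*(-54)) + S) = 1/(((60 + 62) - 1*(-54)) - 11402) = 1/((122 + 54) - 11402) = 1/(176 - 11402) = 1/(-11226) = -1/11226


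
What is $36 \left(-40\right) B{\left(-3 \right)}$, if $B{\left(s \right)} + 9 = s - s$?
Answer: $12960$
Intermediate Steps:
$B{\left(s \right)} = -9$ ($B{\left(s \right)} = -9 + \left(s - s\right) = -9 + 0 = -9$)
$36 \left(-40\right) B{\left(-3 \right)} = 36 \left(-40\right) \left(-9\right) = \left(-1440\right) \left(-9\right) = 12960$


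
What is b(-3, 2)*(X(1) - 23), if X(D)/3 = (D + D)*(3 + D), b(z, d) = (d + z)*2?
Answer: -2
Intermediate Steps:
b(z, d) = 2*d + 2*z
X(D) = 6*D*(3 + D) (X(D) = 3*((D + D)*(3 + D)) = 3*((2*D)*(3 + D)) = 3*(2*D*(3 + D)) = 6*D*(3 + D))
b(-3, 2)*(X(1) - 23) = (2*2 + 2*(-3))*(6*1*(3 + 1) - 23) = (4 - 6)*(6*1*4 - 23) = -2*(24 - 23) = -2*1 = -2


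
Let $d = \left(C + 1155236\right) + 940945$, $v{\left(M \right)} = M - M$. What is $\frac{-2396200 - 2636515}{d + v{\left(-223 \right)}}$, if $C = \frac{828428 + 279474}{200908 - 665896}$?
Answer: $- \frac{1170076041210}{487348951463} \approx -2.4009$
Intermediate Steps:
$v{\left(M \right)} = 0$
$C = - \frac{553951}{232494}$ ($C = \frac{1107902}{-464988} = 1107902 \left(- \frac{1}{464988}\right) = - \frac{553951}{232494} \approx -2.3826$)
$d = \frac{487348951463}{232494}$ ($d = \left(- \frac{553951}{232494} + 1155236\right) + 940945 = \frac{268584884633}{232494} + 940945 = \frac{487348951463}{232494} \approx 2.0962 \cdot 10^{6}$)
$\frac{-2396200 - 2636515}{d + v{\left(-223 \right)}} = \frac{-2396200 - 2636515}{\frac{487348951463}{232494} + 0} = \frac{-2396200 - 2636515}{\frac{487348951463}{232494}} = \left(-5032715\right) \frac{232494}{487348951463} = - \frac{1170076041210}{487348951463}$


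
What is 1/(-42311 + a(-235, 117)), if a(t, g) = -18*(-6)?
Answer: -1/42203 ≈ -2.3695e-5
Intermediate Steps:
a(t, g) = 108
1/(-42311 + a(-235, 117)) = 1/(-42311 + 108) = 1/(-42203) = -1/42203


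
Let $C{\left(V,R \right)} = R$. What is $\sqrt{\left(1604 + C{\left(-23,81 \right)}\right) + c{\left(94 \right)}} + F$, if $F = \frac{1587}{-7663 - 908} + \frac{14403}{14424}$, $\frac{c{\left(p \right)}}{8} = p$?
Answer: $\frac{11173025}{13736456} + \sqrt{2437} \approx 50.179$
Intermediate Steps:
$c{\left(p \right)} = 8 p$
$F = \frac{11173025}{13736456}$ ($F = \frac{1587}{-8571} + 14403 \cdot \frac{1}{14424} = 1587 \left(- \frac{1}{8571}\right) + \frac{4801}{4808} = - \frac{529}{2857} + \frac{4801}{4808} = \frac{11173025}{13736456} \approx 0.81339$)
$\sqrt{\left(1604 + C{\left(-23,81 \right)}\right) + c{\left(94 \right)}} + F = \sqrt{\left(1604 + 81\right) + 8 \cdot 94} + \frac{11173025}{13736456} = \sqrt{1685 + 752} + \frac{11173025}{13736456} = \sqrt{2437} + \frac{11173025}{13736456} = \frac{11173025}{13736456} + \sqrt{2437}$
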